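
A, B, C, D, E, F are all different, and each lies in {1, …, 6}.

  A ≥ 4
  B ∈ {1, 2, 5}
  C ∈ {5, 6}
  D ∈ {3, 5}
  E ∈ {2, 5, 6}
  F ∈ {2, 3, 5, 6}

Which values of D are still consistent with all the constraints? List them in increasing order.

3, 5

The 6 variables draw from only 6 values {1, 2, 3, 4, 5, 6}, so each is used; only B can be 1, hence B = 1.
The 5 still-open variables draw from only 5 values {2, 3, 4, 5, 6}, so each is used; only A can be 4, hence A = 4.
No further eliminations apply; D can still be any of 3, 5.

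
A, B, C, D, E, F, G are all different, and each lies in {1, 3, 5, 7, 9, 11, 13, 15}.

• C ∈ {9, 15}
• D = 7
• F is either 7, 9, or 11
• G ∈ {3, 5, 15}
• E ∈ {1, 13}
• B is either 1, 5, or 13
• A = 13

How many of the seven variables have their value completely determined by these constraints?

4

A must be 13 (only option left). Strike 13 from B, E.
That leaves D = 7. Strike 7 from F.
That leaves E = 1. Remove 1 from B.
B's domain is down to {5}, so B = 5. Strike 5 from G.
Determined: A=13, B=5, D=7, E=1. The other variables each still have more than one consistent value. That makes 4.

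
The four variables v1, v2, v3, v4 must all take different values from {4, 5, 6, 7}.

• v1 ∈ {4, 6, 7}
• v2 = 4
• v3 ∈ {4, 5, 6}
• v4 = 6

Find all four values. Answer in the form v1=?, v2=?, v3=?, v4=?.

v1=7, v2=4, v3=5, v4=6

v2 has just one choice, so v2 = 4. Eliminate 4 elsewhere: v1, v3.
v4's domain is down to {6}, so v4 = 6. So v1, v3 can't be 6.
That leaves v1 = 7.
v3 has just one choice, so v3 = 5.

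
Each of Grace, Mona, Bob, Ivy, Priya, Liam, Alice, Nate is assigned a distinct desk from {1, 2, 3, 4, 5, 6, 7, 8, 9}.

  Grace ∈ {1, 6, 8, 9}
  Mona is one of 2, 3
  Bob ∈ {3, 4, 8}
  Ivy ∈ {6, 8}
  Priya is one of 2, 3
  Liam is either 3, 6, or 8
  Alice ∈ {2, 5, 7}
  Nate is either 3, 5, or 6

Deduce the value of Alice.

7

The 2 variables Mona and Priya are confined to {2, 3}, which locks those values in; drop them from Bob, Liam, Alice, Nate.
Ivy and Liam share exactly the 2 values {6, 8}; by pigeonhole those values go to them, so strike 6, 8 from Grace, Bob, Nate.
Bob has just one choice, so Bob = 4.
Nate has just one choice, so Nate = 5. Remove 5 from Alice.
So Alice = 7.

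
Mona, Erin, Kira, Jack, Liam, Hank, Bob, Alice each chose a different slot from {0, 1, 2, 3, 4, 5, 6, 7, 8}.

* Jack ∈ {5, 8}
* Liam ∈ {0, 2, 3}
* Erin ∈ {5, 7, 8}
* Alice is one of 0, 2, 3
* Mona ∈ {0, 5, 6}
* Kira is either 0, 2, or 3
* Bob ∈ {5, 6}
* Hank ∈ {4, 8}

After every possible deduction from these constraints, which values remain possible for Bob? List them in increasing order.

5, 6

Among the 8 variables, 4 fits only Hank (and all 8 values in {0, 2, 3, 4, 5, 6, 7, 8} must be used), so Hank = 4.
The 7 still-open variables draw from only 7 values {0, 2, 3, 5, 6, 7, 8}, so each is used; only Erin can be 7, hence Erin = 7.
Among the 6 still-open variables, 8 fits only Jack (and all 6 values in {0, 2, 3, 5, 6, 8} must be used), so Jack = 8.
The 3 variables Kira, Liam, Alice are confined to {0, 2, 3}, which locks those values in; drop them from Mona.
No further eliminations apply; Bob can still be any of 5, 6.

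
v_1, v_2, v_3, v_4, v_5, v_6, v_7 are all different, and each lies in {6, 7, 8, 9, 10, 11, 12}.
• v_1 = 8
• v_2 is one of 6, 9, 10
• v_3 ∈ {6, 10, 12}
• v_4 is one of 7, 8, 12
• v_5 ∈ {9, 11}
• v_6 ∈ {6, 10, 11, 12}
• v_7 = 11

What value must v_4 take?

v_1 must be 8 (only option left). Remove 8 from v_4.
v_7 has just one choice, so v_7 = 11. Remove 11 from v_5, v_6.
v_5 has just one choice, so v_5 = 9. Remove 9 from v_2.
The 4 still-open variables draw from only 4 values {6, 7, 10, 12}, so each is used; only v_4 can be 7, hence v_4 = 7.

7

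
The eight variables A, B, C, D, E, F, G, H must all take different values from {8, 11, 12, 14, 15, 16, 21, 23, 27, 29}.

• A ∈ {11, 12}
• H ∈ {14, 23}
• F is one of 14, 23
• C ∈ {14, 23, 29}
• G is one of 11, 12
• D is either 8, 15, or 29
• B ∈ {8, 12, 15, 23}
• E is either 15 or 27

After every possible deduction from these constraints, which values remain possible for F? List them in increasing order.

Among the 8 variables, 27 fits only E (and all 8 values in {8, 11, 12, 14, 15, 23, 27, 29} must be used), so E = 27.
A and G between them cover only {11, 12} — a naked pair. Remove those values from B.
F and H between them cover only {14, 23} — a naked pair. Remove those values from B, C.
C's domain is down to {29}, so C = 29. Strike 29 from D.
No further eliminations apply; F can still be any of 14, 23.

14, 23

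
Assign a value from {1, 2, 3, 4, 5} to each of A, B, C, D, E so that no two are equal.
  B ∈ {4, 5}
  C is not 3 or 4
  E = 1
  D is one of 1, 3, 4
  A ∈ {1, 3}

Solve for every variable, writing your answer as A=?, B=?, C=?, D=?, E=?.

A=3, B=5, C=2, D=4, E=1

E has just one choice, so E = 1. Eliminate 1 elsewhere: A, C, D.
A has just one choice, so A = 3. Strike 3 from D.
D must be 4 (only option left). So B can't be 4.
B's domain is down to {5}, so B = 5. Strike 5 from C.
C's domain is down to {2}, so C = 2.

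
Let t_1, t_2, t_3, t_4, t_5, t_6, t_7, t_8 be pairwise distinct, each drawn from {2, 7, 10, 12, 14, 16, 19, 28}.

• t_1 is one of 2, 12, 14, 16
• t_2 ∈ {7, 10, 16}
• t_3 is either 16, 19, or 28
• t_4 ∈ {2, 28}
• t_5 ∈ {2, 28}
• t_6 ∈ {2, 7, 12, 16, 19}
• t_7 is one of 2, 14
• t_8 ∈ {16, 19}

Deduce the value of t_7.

14

The 8 variables together cover exactly {2, 7, 10, 12, 14, 16, 19, 28} — 8 values for 8 variables — and 10 appears only in t_2's list, so t_2 = 10.
The 7 still-open variables together cover exactly {2, 7, 12, 14, 16, 19, 28} — 7 values for 7 variables — and 7 appears only in t_6's list, so t_6 = 7.
Among the 6 still-open variables, 12 fits only t_1 (and all 6 values in {2, 12, 14, 16, 19, 28} must be used), so t_1 = 12.
Among the 5 still-open variables, 14 fits only t_7 (and all 5 values in {2, 14, 16, 19, 28} must be used), so t_7 = 14.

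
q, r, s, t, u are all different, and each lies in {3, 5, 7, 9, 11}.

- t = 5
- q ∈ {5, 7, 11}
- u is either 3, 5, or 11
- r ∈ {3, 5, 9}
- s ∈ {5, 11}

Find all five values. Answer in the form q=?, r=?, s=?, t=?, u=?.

t's domain is down to {5}, so t = 5. So q, r, s, u can't be 5.
That leaves s = 11. Eliminate 11 elsewhere: q, u.
That leaves u = 3. Eliminate 3 elsewhere: r.
q must be 7 (only option left).
r's domain is down to {9}, so r = 9.

q=7, r=9, s=11, t=5, u=3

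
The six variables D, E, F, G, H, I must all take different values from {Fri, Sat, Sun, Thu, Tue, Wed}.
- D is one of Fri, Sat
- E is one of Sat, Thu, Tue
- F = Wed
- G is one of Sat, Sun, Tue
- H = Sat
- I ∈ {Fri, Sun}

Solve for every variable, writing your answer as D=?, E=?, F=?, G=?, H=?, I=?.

F has just one choice, so F = Wed.
H must be Sat (only option left). Eliminate Sat elsewhere: D, E, G.
D has just one choice, so D = Fri. Strike Fri from I.
That leaves I = Sun. Strike Sun from G.
G must be Tue (only option left). Strike Tue from E.
E's domain is down to {Thu}, so E = Thu.

D=Fri, E=Thu, F=Wed, G=Tue, H=Sat, I=Sun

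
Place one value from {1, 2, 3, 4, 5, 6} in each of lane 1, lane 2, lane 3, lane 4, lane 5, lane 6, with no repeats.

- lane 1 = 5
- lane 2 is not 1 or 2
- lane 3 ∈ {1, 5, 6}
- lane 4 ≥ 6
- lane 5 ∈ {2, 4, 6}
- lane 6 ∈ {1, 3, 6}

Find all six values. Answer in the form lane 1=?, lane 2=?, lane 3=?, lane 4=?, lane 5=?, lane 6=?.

lane 1=5, lane 2=4, lane 3=1, lane 4=6, lane 5=2, lane 6=3

lane 1 must be 5 (only option left). Eliminate 5 elsewhere: lane 2, lane 3.
That leaves lane 4 = 6. Eliminate 6 elsewhere: lane 2, lane 3, lane 5, lane 6.
lane 3's domain is down to {1}, so lane 3 = 1. So lane 6 can't be 1.
That leaves lane 6 = 3. Remove 3 from lane 2.
lane 2's domain is down to {4}, so lane 2 = 4. Remove 4 from lane 5.
lane 5's domain is down to {2}, so lane 5 = 2.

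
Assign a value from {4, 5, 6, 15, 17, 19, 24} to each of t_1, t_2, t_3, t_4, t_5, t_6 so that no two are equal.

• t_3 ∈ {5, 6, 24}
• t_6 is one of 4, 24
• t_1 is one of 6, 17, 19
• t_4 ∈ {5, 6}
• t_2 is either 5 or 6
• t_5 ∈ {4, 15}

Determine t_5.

t_2 and t_4 share exactly the 2 values {5, 6}; by pigeonhole those values go to them, so strike 5, 6 from t_1, t_3.
t_3 must be 24 (only option left). Remove 24 from t_6.
t_6 must be 4 (only option left). Strike 4 from t_5.
So t_5 = 15.

15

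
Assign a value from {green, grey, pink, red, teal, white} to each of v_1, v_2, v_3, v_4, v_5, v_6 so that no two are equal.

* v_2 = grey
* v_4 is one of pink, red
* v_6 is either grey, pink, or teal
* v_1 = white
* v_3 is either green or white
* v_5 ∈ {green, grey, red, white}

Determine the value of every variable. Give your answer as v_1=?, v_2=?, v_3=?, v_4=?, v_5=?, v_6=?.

v_1 has just one choice, so v_1 = white. Eliminate white elsewhere: v_3, v_5.
v_2 has just one choice, so v_2 = grey. Remove grey from v_5, v_6.
That leaves v_3 = green. Remove green from v_5.
v_5's domain is down to {red}, so v_5 = red. Eliminate red elsewhere: v_4.
v_4 has just one choice, so v_4 = pink. So v_6 can't be pink.
v_6 has just one choice, so v_6 = teal.

v_1=white, v_2=grey, v_3=green, v_4=pink, v_5=red, v_6=teal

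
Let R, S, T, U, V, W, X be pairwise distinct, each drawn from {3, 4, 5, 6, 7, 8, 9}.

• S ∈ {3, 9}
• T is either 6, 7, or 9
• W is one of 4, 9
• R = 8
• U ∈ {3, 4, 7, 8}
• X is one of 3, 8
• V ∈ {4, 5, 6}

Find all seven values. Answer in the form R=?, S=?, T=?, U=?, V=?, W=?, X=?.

R has just one choice, so R = 8. Eliminate 8 elsewhere: U, X.
That leaves X = 3. Remove 3 from S, U.
That leaves S = 9. So T, W can't be 9.
That leaves W = 4. Strike 4 from U, V.
U must be 7 (only option left). Remove 7 from T.
That leaves T = 6. Remove 6 from V.
V has just one choice, so V = 5.

R=8, S=9, T=6, U=7, V=5, W=4, X=3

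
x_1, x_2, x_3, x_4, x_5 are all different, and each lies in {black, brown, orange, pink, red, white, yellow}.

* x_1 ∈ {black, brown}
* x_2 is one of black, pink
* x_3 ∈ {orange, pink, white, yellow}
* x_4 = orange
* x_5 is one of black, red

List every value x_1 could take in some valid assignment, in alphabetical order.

x_4 must be orange (only option left). Remove orange from x_3.
No further eliminations apply; x_1 can still be any of black, brown.

black, brown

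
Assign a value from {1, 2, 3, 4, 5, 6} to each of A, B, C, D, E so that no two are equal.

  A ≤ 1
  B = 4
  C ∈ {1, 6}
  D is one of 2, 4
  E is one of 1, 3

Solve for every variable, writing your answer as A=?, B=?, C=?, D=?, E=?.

A=1, B=4, C=6, D=2, E=3

A's domain is down to {1}, so A = 1. So C, E can't be 1.
B has just one choice, so B = 4. Strike 4 from D.
C has just one choice, so C = 6.
D must be 2 (only option left).
E must be 3 (only option left).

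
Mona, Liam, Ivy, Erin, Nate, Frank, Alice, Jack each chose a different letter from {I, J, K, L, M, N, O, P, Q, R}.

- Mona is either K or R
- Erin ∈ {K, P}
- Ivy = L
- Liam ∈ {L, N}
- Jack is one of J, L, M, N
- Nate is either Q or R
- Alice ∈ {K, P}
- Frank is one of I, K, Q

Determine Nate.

Ivy's domain is down to {L}, so Ivy = L. Remove L from Liam, Jack.
Liam's domain is down to {N}, so Liam = N. So Jack can't be N.
Erin and Alice share exactly the 2 values {K, P}; by pigeonhole those values go to them, so strike K, P from Mona, Frank.
That leaves Mona = R. Strike R from Nate.
So Nate = Q.

Q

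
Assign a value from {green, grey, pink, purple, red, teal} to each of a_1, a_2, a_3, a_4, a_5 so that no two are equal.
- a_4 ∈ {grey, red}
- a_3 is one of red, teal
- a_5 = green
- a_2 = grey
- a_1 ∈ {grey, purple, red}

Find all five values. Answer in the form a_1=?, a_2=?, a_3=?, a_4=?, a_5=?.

a_1=purple, a_2=grey, a_3=teal, a_4=red, a_5=green

a_2 has just one choice, so a_2 = grey. Remove grey from a_1, a_4.
a_4's domain is down to {red}, so a_4 = red. Strike red from a_1, a_3.
a_5 has just one choice, so a_5 = green.
a_1's domain is down to {purple}, so a_1 = purple.
That leaves a_3 = teal.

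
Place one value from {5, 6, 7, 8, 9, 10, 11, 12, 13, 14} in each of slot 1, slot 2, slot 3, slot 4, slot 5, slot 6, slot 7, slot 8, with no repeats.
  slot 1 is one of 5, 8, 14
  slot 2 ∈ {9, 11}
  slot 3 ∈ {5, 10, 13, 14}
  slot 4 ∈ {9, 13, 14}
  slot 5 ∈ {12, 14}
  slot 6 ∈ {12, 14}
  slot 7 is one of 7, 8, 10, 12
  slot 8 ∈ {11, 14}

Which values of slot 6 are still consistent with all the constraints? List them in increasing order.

The 2 variables slot 5 and slot 6 are confined to {12, 14}, which locks those values in; drop them from slot 1, slot 3, slot 4, slot 7, slot 8.
slot 8 must be 11 (only option left). Remove 11 from slot 2.
That leaves slot 2 = 9. Eliminate 9 elsewhere: slot 4.
slot 4 has just one choice, so slot 4 = 13. Strike 13 from slot 3.
No further eliminations apply; slot 6 can still be any of 12, 14.

12, 14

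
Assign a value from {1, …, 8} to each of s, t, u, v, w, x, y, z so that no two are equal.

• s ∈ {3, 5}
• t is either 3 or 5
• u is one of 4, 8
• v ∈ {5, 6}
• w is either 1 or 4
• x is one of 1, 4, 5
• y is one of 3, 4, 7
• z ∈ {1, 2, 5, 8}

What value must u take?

8

The 8 variables together cover exactly {1, 2, 3, 4, 5, 6, 7, 8} — 8 values for 8 variables — and 2 appears only in z's list, so z = 2.
The 7 still-open variables together cover exactly {1, 3, 4, 5, 6, 7, 8} — 7 values for 7 variables — and 6 appears only in v's list, so v = 6.
Among the 6 still-open variables, 7 fits only y (and all 6 values in {1, 3, 4, 5, 7, 8} must be used), so y = 7.
The 5 still-open variables together cover exactly {1, 3, 4, 5, 8} — 5 values for 5 variables — and 8 appears only in u's list, so u = 8.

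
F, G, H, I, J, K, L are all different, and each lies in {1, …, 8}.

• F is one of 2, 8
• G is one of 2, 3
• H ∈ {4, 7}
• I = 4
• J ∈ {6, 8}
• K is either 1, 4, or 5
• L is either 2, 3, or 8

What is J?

I has just one choice, so I = 4. So H, K can't be 4.
That leaves H = 7.
F, G, L share exactly the 3 values {2, 3, 8}; by pigeonhole those values go to them, so strike 2, 3, 8 from J.
So J = 6.

6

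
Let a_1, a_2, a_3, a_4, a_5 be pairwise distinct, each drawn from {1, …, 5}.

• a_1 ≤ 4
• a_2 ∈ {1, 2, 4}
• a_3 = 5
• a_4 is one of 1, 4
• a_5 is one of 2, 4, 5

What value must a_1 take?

3

a_3's domain is down to {5}, so a_3 = 5. Strike 5 from a_5.
The 4 still-open variables together cover exactly {1, 2, 3, 4} — 4 values for 4 variables — and 3 appears only in a_1's list, so a_1 = 3.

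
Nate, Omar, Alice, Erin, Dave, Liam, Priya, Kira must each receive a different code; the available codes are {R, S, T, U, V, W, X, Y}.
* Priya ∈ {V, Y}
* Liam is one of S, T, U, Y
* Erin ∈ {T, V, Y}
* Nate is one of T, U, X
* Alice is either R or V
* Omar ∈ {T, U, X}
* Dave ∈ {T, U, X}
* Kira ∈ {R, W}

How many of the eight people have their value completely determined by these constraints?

The 8 variables together cover exactly {R, S, T, U, V, W, X, Y} — 8 values for 8 variables — and S appears only in Liam's list, so Liam = S.
Among the 7 still-open variables, W fits only Kira (and all 7 values in {R, T, U, V, W, X, Y} must be used), so Kira = W.
Among the 6 still-open variables, R fits only Alice (and all 6 values in {R, T, U, V, X, Y} must be used), so Alice = R.
Nate, Omar, Dave between them cover only {T, U, X} — a naked triple. Remove those values from Erin.
Determined: Alice=R, Liam=S, Kira=W. The other people each still have more than one consistent value. That makes 3.

3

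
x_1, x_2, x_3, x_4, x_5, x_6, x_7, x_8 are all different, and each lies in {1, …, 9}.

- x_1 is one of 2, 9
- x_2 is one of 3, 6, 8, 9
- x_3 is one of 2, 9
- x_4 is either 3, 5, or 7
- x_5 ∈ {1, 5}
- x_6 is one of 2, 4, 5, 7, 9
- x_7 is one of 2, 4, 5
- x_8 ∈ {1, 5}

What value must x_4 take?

3

The 2 variables x_1 and x_3 are confined to {2, 9}, which locks those values in; drop them from x_2, x_6, x_7.
x_5 and x_8 share exactly the 2 values {1, 5}; by pigeonhole those values go to them, so strike 1, 5 from x_4, x_6, x_7.
That leaves x_7 = 4. So x_6 can't be 4.
x_6 must be 7 (only option left). Strike 7 from x_4.
So x_4 = 3.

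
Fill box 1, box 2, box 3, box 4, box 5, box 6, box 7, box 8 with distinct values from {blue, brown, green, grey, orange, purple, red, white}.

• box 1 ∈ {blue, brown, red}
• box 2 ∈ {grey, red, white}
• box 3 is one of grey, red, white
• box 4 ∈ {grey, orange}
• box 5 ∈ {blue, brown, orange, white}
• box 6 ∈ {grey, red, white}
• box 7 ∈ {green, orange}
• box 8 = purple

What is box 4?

box 8 must be purple (only option left).
The 7 still-open variables together cover exactly {blue, brown, green, grey, orange, red, white} — 7 values for 7 variables — and green appears only in box 7's list, so box 7 = green.
box 2, box 3, box 6 between them cover only {grey, red, white} — a naked triple. Remove those values from box 1, box 4, box 5.
So box 4 = orange.

orange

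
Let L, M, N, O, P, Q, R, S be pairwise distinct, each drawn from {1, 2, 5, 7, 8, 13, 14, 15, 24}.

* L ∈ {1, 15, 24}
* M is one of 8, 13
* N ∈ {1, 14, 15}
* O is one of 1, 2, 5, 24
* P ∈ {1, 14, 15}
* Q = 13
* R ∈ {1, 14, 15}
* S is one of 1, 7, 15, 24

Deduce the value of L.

24

Q has just one choice, so Q = 13. Eliminate 13 elsewhere: M.
M has just one choice, so M = 8.
The 3 variables N, P, R are confined to {1, 14, 15}, which locks those values in; drop them from L, O, S.
So L = 24.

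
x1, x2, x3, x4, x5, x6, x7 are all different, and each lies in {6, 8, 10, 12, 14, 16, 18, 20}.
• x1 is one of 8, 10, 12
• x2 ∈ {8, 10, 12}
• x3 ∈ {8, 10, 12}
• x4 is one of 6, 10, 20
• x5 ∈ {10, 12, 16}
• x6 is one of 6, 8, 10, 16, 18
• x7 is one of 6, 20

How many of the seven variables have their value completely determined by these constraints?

2

The 7 variables draw from only 7 values {6, 8, 10, 12, 16, 18, 20}, so each is used; only x6 can be 18, hence x6 = 18.
Among the 6 still-open variables, 16 fits only x5 (and all 6 values in {6, 8, 10, 12, 16, 20} must be used), so x5 = 16.
x1, x2, x3 between them cover only {8, 10, 12} — a naked triple. Remove those values from x4.
Determined: x5=16, x6=18. The other variables each still have more than one consistent value. That makes 2.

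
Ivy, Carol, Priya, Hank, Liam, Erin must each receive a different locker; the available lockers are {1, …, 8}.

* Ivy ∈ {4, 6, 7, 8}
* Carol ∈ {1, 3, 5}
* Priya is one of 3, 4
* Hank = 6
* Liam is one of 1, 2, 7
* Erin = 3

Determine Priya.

Hank's domain is down to {6}, so Hank = 6. So Ivy can't be 6.
Erin must be 3 (only option left). Eliminate 3 elsewhere: Carol, Priya.
So Priya = 4.

4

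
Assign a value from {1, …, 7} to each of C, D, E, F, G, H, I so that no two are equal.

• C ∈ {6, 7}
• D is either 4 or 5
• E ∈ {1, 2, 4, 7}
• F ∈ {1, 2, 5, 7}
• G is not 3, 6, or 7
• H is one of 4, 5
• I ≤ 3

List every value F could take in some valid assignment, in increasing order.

1, 2, 7

Among the 7 variables, 3 fits only I (and all 7 values in {1, 2, 3, 4, 5, 6, 7} must be used), so I = 3.
Among the 6 still-open variables, 6 fits only C (and all 6 values in {1, 2, 4, 5, 6, 7} must be used), so C = 6.
D and H between them cover only {4, 5} — a naked pair. Remove those values from E, F, G.
No further eliminations apply; F can still be any of 1, 2, 7.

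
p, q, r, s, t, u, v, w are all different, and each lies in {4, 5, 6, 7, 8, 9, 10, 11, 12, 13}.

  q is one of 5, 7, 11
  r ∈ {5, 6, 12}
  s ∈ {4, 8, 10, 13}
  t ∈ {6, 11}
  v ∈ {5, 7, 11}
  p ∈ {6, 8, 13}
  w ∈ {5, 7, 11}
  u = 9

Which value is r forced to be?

u has just one choice, so u = 9.
q, v, w between them cover only {5, 7, 11} — a naked triple. Remove those values from r, t.
t must be 6 (only option left). Eliminate 6 elsewhere: p, r.
So r = 12.

12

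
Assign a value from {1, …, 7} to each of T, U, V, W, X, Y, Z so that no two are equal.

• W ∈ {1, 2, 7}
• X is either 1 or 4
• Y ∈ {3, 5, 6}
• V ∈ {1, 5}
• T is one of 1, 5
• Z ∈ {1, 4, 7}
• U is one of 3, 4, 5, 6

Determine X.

4

Among the 7 variables, 2 fits only W (and all 7 values in {1, 2, 3, 4, 5, 6, 7} must be used), so W = 2.
The 6 still-open variables together cover exactly {1, 3, 4, 5, 6, 7} — 6 values for 6 variables — and 7 appears only in Z's list, so Z = 7.
The 2 variables T and V are confined to {1, 5}, which locks those values in; drop them from U, X, Y.
So X = 4.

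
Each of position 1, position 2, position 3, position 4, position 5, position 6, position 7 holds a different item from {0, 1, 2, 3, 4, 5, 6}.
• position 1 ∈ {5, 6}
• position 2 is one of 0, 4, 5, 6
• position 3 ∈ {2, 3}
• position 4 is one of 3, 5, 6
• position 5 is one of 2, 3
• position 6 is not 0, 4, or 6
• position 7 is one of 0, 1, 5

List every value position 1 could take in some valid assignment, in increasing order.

5, 6

Among the 7 variables, 4 fits only position 2 (and all 7 values in {0, 1, 2, 3, 4, 5, 6} must be used), so position 2 = 4.
Among the 6 still-open variables, 0 fits only position 7 (and all 6 values in {0, 1, 2, 3, 5, 6} must be used), so position 7 = 0.
The 5 still-open variables together cover exactly {1, 2, 3, 5, 6} — 5 values for 5 variables — and 1 appears only in position 6's list, so position 6 = 1.
position 3 and position 5 share exactly the 2 values {2, 3}; by pigeonhole those values go to them, so strike 2, 3 from position 4.
No further eliminations apply; position 1 can still be any of 5, 6.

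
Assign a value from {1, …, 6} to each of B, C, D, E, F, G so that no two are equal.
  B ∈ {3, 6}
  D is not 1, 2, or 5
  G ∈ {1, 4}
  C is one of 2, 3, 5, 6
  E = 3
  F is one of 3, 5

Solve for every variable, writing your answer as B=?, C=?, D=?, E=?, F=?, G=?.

E has just one choice, so E = 3. Strike 3 from B, C, D, F.
That leaves F = 5. Strike 5 from C.
B must be 6 (only option left). Remove 6 from C, D.
That leaves C = 2.
D must be 4 (only option left). So G can't be 4.
G must be 1 (only option left).

B=6, C=2, D=4, E=3, F=5, G=1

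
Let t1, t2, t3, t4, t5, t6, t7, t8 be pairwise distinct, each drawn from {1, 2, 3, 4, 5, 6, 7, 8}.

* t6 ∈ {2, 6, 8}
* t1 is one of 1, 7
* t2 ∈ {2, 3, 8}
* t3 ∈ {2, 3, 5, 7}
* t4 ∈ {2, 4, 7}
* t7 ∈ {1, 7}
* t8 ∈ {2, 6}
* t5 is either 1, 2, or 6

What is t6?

Among the 8 variables, 4 fits only t4 (and all 8 values in {1, 2, 3, 4, 5, 6, 7, 8} must be used), so t4 = 4.
Among the 7 still-open variables, 5 fits only t3 (and all 7 values in {1, 2, 3, 5, 6, 7, 8} must be used), so t3 = 5.
The 6 still-open variables together cover exactly {1, 2, 3, 6, 7, 8} — 6 values for 6 variables — and 3 appears only in t2's list, so t2 = 3.
The 5 still-open variables draw from only 5 values {1, 2, 6, 7, 8}, so each is used; only t6 can be 8, hence t6 = 8.

8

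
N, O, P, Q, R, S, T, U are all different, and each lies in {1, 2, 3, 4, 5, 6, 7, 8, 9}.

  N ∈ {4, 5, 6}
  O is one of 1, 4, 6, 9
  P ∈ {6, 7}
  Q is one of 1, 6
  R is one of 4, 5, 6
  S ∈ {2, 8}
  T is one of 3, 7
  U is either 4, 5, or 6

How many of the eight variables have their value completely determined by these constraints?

N, R, U between them cover only {4, 5, 6} — a naked triple. Remove those values from O, P, Q.
P has just one choice, so P = 7. Remove 7 from T.
Q's domain is down to {1}, so Q = 1. Remove 1 from O.
T must be 3 (only option left).
O must be 9 (only option left).
Determined: O=9, P=7, Q=1, T=3. The other variables each still have more than one consistent value. That makes 4.

4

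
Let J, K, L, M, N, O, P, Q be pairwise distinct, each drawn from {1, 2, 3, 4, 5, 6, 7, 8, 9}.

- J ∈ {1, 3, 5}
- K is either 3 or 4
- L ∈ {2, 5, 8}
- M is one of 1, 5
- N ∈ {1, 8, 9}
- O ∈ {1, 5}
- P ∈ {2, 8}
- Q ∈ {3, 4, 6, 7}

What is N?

9

M and O share exactly the 2 values {1, 5}; by pigeonhole those values go to them, so strike 1, 5 from J, L, N.
That leaves J = 3. So K, Q can't be 3.
K's domain is down to {4}, so K = 4. Eliminate 4 elsewhere: Q.
L and P share exactly the 2 values {2, 8}; by pigeonhole those values go to them, so strike 2, 8 from N.
So N = 9.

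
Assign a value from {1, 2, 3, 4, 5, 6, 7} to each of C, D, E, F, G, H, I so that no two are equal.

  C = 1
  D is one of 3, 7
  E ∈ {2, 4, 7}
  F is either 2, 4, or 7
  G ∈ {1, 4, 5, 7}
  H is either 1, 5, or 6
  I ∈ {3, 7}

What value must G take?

C has just one choice, so C = 1. Strike 1 from G, H.
The 6 still-open variables draw from only 6 values {2, 3, 4, 5, 6, 7}, so each is used; only H can be 6, hence H = 6.
The 5 still-open variables draw from only 5 values {2, 3, 4, 5, 7}, so each is used; only G can be 5, hence G = 5.

5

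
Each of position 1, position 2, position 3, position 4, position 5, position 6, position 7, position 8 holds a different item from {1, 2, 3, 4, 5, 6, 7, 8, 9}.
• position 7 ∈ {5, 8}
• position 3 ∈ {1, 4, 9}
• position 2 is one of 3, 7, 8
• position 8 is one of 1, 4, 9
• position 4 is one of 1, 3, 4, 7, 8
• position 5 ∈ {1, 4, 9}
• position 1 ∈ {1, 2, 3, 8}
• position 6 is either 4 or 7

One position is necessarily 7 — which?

position 6

The 8 variables together cover exactly {1, 2, 3, 4, 5, 7, 8, 9} — 8 values for 8 variables — and 2 appears only in position 1's list, so position 1 = 2.
Among the 7 still-open variables, 5 fits only position 7 (and all 7 values in {1, 3, 4, 5, 7, 8, 9} must be used), so position 7 = 5.
position 3, position 5, position 8 share exactly the 3 values {1, 4, 9}; by pigeonhole those values go to them, so strike 1, 4, 9 from position 4, position 6.
So 7 goes to position 6.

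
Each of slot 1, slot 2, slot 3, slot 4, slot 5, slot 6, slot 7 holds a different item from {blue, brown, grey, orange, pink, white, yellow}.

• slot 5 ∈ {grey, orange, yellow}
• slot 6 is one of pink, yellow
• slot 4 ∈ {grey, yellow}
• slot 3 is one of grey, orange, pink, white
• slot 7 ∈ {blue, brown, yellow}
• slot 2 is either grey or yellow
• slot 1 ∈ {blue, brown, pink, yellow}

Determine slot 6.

pink

The 7 variables draw from only 7 values {blue, brown, grey, orange, pink, white, yellow}, so each is used; only slot 3 can be white, hence slot 3 = white.
The 6 still-open variables draw from only 6 values {blue, brown, grey, orange, pink, yellow}, so each is used; only slot 5 can be orange, hence slot 5 = orange.
slot 2 and slot 4 share exactly the 2 values {grey, yellow}; by pigeonhole those values go to them, so strike grey, yellow from slot 1, slot 6, slot 7.
So slot 6 = pink.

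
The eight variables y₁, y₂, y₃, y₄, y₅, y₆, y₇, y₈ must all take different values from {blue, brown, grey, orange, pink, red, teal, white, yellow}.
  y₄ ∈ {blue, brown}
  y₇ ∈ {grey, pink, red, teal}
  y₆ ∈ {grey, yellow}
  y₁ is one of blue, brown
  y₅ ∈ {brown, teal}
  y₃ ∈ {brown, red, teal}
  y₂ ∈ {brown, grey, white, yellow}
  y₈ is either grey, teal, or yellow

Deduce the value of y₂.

white

The 8 variables draw from only 8 values {blue, brown, grey, pink, red, teal, white, yellow}, so each is used; only y₇ can be pink, hence y₇ = pink.
The 7 still-open variables together cover exactly {blue, brown, grey, red, teal, white, yellow} — 7 values for 7 variables — and red appears only in y₃'s list, so y₃ = red.
The 6 still-open variables together cover exactly {blue, brown, grey, teal, white, yellow} — 6 values for 6 variables — and white appears only in y₂'s list, so y₂ = white.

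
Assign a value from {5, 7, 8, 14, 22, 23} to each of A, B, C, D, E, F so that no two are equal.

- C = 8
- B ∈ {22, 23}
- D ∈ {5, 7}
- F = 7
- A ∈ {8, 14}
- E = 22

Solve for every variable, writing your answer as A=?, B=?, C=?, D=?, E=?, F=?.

C's domain is down to {8}, so C = 8. So A can't be 8.
That leaves E = 22. Eliminate 22 elsewhere: B.
That leaves F = 7. Remove 7 from D.
A must be 14 (only option left).
B has just one choice, so B = 23.
D must be 5 (only option left).

A=14, B=23, C=8, D=5, E=22, F=7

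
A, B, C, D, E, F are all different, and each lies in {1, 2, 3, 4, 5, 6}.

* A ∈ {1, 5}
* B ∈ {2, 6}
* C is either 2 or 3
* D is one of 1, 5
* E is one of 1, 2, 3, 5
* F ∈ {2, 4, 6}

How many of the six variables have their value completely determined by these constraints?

The 6 variables together cover exactly {1, 2, 3, 4, 5, 6} — 6 values for 6 variables — and 4 appears only in F's list, so F = 4.
The 5 still-open variables together cover exactly {1, 2, 3, 5, 6} — 5 values for 5 variables — and 6 appears only in B's list, so B = 6.
The 2 variables A and D are confined to {1, 5}, which locks those values in; drop them from E.
Determined: B=6, F=4. The other variables each still have more than one consistent value. That makes 2.

2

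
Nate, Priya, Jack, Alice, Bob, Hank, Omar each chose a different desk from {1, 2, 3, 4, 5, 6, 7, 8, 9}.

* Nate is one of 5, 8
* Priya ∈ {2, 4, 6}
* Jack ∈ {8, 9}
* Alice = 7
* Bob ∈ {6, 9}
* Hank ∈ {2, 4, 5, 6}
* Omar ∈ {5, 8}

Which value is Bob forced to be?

Alice's domain is down to {7}, so Alice = 7.
The 2 variables Nate and Omar are confined to {5, 8}, which locks those values in; drop them from Jack, Hank.
Jack has just one choice, so Jack = 9. Remove 9 from Bob.
So Bob = 6.

6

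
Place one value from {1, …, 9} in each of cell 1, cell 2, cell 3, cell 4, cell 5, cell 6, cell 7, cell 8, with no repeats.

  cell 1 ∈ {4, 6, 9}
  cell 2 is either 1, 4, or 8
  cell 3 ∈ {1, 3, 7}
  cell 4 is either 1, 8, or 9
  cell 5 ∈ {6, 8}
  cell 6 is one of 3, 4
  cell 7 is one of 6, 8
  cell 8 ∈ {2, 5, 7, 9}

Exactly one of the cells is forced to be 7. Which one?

The 2 variables cell 5 and cell 7 are confined to {6, 8}, which locks those values in; drop them from cell 1, cell 2, cell 4.
cell 1, cell 2, cell 4 between them cover only {1, 4, 9} — a naked triple. Remove those values from cell 3, cell 6, cell 8.
cell 6's domain is down to {3}, so cell 6 = 3. Remove 3 from cell 3.
So 7 goes to cell 3.

cell 3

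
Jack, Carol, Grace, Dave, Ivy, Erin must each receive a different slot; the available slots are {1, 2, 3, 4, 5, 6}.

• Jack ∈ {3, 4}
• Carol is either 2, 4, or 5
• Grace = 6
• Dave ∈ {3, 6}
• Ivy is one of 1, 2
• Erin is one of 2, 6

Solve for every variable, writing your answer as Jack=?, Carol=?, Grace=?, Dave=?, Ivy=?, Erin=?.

Jack=4, Carol=5, Grace=6, Dave=3, Ivy=1, Erin=2

Grace must be 6 (only option left). Remove 6 from Dave, Erin.
Dave must be 3 (only option left). Eliminate 3 elsewhere: Jack.
Erin's domain is down to {2}, so Erin = 2. So Carol, Ivy can't be 2.
That leaves Jack = 4. So Carol can't be 4.
Carol's domain is down to {5}, so Carol = 5.
Ivy must be 1 (only option left).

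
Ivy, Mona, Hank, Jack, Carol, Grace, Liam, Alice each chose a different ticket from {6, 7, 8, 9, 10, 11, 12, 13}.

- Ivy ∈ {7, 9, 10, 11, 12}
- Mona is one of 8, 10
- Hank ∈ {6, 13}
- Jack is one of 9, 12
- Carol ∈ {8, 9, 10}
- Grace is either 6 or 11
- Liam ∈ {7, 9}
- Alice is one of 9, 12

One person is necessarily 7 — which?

Liam

The 8 variables draw from only 8 values {6, 7, 8, 9, 10, 11, 12, 13}, so each is used; only Hank can be 13, hence Hank = 13.
The 7 still-open variables draw from only 7 values {6, 7, 8, 9, 10, 11, 12}, so each is used; only Grace can be 6, hence Grace = 6.
Among the 6 still-open variables, 11 fits only Ivy (and all 6 values in {7, 8, 9, 10, 11, 12} must be used), so Ivy = 11.
The 5 still-open variables together cover exactly {7, 8, 9, 10, 12} — 5 values for 5 variables — and 7 appears only in Liam's list, so Liam = 7.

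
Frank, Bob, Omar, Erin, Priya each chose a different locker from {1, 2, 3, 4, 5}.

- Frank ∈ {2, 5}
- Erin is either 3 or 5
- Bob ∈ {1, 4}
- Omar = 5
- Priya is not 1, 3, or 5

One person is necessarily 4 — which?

Omar must be 5 (only option left). Remove 5 from Frank, Erin.
Erin's domain is down to {3}, so Erin = 3.
Frank must be 2 (only option left). Eliminate 2 elsewhere: Priya.
So 4 goes to Priya.

Priya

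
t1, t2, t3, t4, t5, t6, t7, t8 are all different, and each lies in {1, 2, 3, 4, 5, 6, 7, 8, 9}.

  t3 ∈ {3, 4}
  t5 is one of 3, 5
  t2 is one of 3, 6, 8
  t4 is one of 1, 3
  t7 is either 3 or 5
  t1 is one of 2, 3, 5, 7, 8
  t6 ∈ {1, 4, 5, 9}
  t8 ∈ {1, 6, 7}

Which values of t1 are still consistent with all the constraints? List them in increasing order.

t5 and t7 between them cover only {3, 5} — a naked pair. Remove those values from t1, t2, t3, t4, t6.
t3 has just one choice, so t3 = 4. So t6 can't be 4.
That leaves t4 = 1. Remove 1 from t6, t8.
t6's domain is down to {9}, so t6 = 9.
No further eliminations apply; t1 can still be any of 2, 7, 8.

2, 7, 8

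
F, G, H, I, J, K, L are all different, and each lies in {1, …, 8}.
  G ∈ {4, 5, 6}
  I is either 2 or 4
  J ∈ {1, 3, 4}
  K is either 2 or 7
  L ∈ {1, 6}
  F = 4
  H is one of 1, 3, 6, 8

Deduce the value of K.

7

F must be 4 (only option left). So G, I, J can't be 4.
I's domain is down to {2}, so I = 2. So K can't be 2.
So K = 7.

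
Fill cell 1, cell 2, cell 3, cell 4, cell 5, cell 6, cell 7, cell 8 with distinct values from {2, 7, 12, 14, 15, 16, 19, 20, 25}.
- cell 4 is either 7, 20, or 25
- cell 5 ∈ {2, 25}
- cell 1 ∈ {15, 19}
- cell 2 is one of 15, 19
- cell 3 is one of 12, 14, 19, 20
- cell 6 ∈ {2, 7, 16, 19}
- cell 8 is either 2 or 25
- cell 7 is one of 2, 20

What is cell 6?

cell 1 and cell 2 between them cover only {15, 19} — a naked pair. Remove those values from cell 3, cell 6.
cell 5 and cell 8 between them cover only {2, 25} — a naked pair. Remove those values from cell 4, cell 6, cell 7.
cell 7 has just one choice, so cell 7 = 20. Eliminate 20 elsewhere: cell 3, cell 4.
That leaves cell 4 = 7. So cell 6 can't be 7.
So cell 6 = 16.

16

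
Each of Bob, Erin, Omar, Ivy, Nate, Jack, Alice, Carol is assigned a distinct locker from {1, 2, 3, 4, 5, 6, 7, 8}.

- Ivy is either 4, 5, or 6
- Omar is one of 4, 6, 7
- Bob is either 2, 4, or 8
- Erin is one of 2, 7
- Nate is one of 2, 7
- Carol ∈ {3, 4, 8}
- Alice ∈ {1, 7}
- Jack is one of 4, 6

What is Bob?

8

The 8 variables draw from only 8 values {1, 2, 3, 4, 5, 6, 7, 8}, so each is used; only Alice can be 1, hence Alice = 1.
The 7 still-open variables together cover exactly {2, 3, 4, 5, 6, 7, 8} — 7 values for 7 variables — and 3 appears only in Carol's list, so Carol = 3.
The 6 still-open variables draw from only 6 values {2, 4, 5, 6, 7, 8}, so each is used; only Ivy can be 5, hence Ivy = 5.
The 5 still-open variables together cover exactly {2, 4, 6, 7, 8} — 5 values for 5 variables — and 8 appears only in Bob's list, so Bob = 8.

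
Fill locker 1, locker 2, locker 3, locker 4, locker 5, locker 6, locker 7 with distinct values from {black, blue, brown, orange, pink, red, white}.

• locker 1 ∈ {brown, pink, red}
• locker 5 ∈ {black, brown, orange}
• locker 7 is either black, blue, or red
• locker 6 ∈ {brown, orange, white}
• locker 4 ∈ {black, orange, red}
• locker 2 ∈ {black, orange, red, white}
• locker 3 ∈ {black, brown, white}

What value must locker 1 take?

The 7 variables together cover exactly {black, blue, brown, orange, pink, red, white} — 7 values for 7 variables — and blue appears only in locker 7's list, so locker 7 = blue.
The 6 still-open variables draw from only 6 values {black, brown, orange, pink, red, white}, so each is used; only locker 1 can be pink, hence locker 1 = pink.

pink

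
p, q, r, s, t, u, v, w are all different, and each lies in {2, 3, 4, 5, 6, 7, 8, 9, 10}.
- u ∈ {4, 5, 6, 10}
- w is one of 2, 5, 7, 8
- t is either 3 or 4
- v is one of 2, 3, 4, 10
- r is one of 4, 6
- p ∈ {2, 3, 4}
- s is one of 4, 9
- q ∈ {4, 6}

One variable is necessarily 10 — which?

q and r between them cover only {4, 6} — a naked pair. Remove those values from p, s, t, u, v.
s's domain is down to {9}, so s = 9.
t has just one choice, so t = 3. Strike 3 from p, v.
p must be 2 (only option left). Eliminate 2 elsewhere: v, w.
So 10 goes to v.

v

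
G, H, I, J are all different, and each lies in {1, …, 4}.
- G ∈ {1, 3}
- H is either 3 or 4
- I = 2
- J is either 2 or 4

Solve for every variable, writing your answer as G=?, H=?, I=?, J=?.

G=1, H=3, I=2, J=4

I has just one choice, so I = 2. So J can't be 2.
J must be 4 (only option left). So H can't be 4.
H's domain is down to {3}, so H = 3. Eliminate 3 elsewhere: G.
G must be 1 (only option left).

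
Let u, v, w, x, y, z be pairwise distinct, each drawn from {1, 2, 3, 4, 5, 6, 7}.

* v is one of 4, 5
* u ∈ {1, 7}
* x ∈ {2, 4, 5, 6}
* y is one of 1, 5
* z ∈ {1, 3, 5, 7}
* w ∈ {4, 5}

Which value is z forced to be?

3

v and w between them cover only {4, 5} — a naked pair. Remove those values from x, y, z.
y's domain is down to {1}, so y = 1. Remove 1 from u, z.
u's domain is down to {7}, so u = 7. Remove 7 from z.
So z = 3.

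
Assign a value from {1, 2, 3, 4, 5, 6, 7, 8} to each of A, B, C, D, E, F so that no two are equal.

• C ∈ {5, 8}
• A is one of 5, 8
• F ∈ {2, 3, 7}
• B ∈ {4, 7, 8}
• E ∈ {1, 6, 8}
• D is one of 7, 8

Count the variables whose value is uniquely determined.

The 2 variables A and C are confined to {5, 8}, which locks those values in; drop them from B, D, E.
D's domain is down to {7}, so D = 7. Strike 7 from B, F.
That leaves B = 4.
Determined: B=4, D=7. The other variables each still have more than one consistent value. That makes 2.

2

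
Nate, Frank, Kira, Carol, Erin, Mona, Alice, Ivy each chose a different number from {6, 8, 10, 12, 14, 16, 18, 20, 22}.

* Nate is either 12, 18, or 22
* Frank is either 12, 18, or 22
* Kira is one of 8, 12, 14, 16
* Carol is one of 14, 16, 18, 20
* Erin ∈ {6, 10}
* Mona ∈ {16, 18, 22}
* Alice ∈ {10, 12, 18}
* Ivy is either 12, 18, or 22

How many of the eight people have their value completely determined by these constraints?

Nate, Frank, Ivy share exactly the 3 values {12, 18, 22}; by pigeonhole those values go to them, so strike 12, 18, 22 from Kira, Carol, Mona, Alice.
Mona's domain is down to {16}, so Mona = 16. Remove 16 from Kira, Carol.
Alice's domain is down to {10}, so Alice = 10. Remove 10 from Erin.
Erin must be 6 (only option left).
Determined: Erin=6, Mona=16, Alice=10. The other people each still have more than one consistent value. That makes 3.

3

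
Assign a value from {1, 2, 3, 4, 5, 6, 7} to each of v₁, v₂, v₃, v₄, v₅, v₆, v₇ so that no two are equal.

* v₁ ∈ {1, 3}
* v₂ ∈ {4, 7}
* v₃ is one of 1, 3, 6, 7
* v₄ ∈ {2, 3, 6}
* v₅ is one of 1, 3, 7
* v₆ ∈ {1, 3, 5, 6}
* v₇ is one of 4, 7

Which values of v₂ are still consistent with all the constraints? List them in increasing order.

Among the 7 variables, 2 fits only v₄ (and all 7 values in {1, 2, 3, 4, 5, 6, 7} must be used), so v₄ = 2.
The 6 still-open variables draw from only 6 values {1, 3, 4, 5, 6, 7}, so each is used; only v₆ can be 5, hence v₆ = 5.
Among the 5 still-open variables, 6 fits only v₃ (and all 5 values in {1, 3, 4, 6, 7} must be used), so v₃ = 6.
v₂ and v₇ between them cover only {4, 7} — a naked pair. Remove those values from v₅.
No further eliminations apply; v₂ can still be any of 4, 7.

4, 7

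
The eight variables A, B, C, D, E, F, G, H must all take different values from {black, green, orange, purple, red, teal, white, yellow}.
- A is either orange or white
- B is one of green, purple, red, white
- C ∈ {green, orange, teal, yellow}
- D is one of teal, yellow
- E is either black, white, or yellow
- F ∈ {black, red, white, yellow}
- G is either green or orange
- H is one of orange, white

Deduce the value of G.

green

The 8 variables together cover exactly {black, green, orange, purple, red, teal, white, yellow} — 8 values for 8 variables — and purple appears only in B's list, so B = purple.
The 7 still-open variables together cover exactly {black, green, orange, red, teal, white, yellow} — 7 values for 7 variables — and red appears only in F's list, so F = red.
The 6 still-open variables draw from only 6 values {black, green, orange, teal, white, yellow}, so each is used; only E can be black, hence E = black.
A and H between them cover only {orange, white} — a naked pair. Remove those values from C, G.
So G = green.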